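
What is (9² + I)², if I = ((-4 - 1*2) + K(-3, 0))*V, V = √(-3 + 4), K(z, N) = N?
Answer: 5625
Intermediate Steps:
V = 1 (V = √1 = 1)
I = -6 (I = ((-4 - 1*2) + 0)*1 = ((-4 - 2) + 0)*1 = (-6 + 0)*1 = -6*1 = -6)
(9² + I)² = (9² - 6)² = (81 - 6)² = 75² = 5625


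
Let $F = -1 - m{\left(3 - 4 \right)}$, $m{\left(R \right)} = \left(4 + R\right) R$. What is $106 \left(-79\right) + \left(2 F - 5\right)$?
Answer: $-8375$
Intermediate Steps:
$m{\left(R \right)} = R \left(4 + R\right)$
$F = 2$ ($F = -1 - \left(3 - 4\right) \left(4 + \left(3 - 4\right)\right) = -1 - - (4 - 1) = -1 - \left(-1\right) 3 = -1 - -3 = -1 + 3 = 2$)
$106 \left(-79\right) + \left(2 F - 5\right) = 106 \left(-79\right) + \left(2 \cdot 2 - 5\right) = -8374 + \left(4 - 5\right) = -8374 - 1 = -8375$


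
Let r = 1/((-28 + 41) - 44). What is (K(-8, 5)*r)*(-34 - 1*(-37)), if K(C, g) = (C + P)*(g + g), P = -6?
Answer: 420/31 ≈ 13.548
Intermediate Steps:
K(C, g) = 2*g*(-6 + C) (K(C, g) = (C - 6)*(g + g) = (-6 + C)*(2*g) = 2*g*(-6 + C))
r = -1/31 (r = 1/(13 - 44) = 1/(-31) = -1/31 ≈ -0.032258)
(K(-8, 5)*r)*(-34 - 1*(-37)) = ((2*5*(-6 - 8))*(-1/31))*(-34 - 1*(-37)) = ((2*5*(-14))*(-1/31))*(-34 + 37) = -140*(-1/31)*3 = (140/31)*3 = 420/31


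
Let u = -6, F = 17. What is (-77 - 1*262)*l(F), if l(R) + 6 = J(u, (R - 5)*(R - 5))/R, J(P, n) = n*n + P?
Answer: -6992892/17 ≈ -4.1135e+5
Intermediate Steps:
J(P, n) = P + n**2 (J(P, n) = n**2 + P = P + n**2)
l(R) = -6 + (-6 + (-5 + R)**4)/R (l(R) = -6 + (-6 + ((R - 5)*(R - 5))**2)/R = -6 + (-6 + ((-5 + R)*(-5 + R))**2)/R = -6 + (-6 + ((-5 + R)**2)**2)/R = -6 + (-6 + (-5 + R)**4)/R)
(-77 - 1*262)*l(F) = (-77 - 1*262)*((-6 + (-5 + 17)**4 - 6*17)/17) = (-77 - 262)*((-6 + 12**4 - 102)/17) = -339*(-6 + 20736 - 102)/17 = -339*20628/17 = -6992892/17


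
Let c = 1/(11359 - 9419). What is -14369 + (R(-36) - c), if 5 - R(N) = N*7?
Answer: -27377281/1940 ≈ -14112.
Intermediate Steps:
c = 1/1940 ≈ 0.00051546
R(N) = 5 - 7*N (R(N) = 5 - N*7 = 5 - 7*N)
-14369 + (R(-36) - c) = -14369 + ((5 - 7*(-36)) - 1*1/1940) = -14369 + ((5 + 252) - 1/1940) = -14369 + (257 - 1/1940) = -14369 + 498579/1940 = -27377281/1940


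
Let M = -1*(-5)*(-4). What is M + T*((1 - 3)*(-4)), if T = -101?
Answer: -828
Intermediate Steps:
M = -20 (M = 5*(-4) = -20)
M + T*((1 - 3)*(-4)) = -20 - 101*(1 - 3)*(-4) = -20 - (-202)*(-4) = -20 - 101*8 = -20 - 808 = -828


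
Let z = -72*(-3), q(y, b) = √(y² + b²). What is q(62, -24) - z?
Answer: -216 + 2*√1105 ≈ -149.52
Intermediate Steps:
q(y, b) = √(b² + y²)
z = 216
q(62, -24) - z = √((-24)² + 62²) - 1*216 = √(576 + 3844) - 216 = √4420 - 216 = 2*√1105 - 216 = -216 + 2*√1105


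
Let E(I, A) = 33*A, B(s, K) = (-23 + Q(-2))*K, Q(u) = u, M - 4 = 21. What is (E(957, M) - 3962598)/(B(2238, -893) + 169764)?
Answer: -3961773/192089 ≈ -20.625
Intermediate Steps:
M = 25 (M = 4 + 21 = 25)
B(s, K) = -25*K (B(s, K) = (-23 - 2)*K = -25*K)
(E(957, M) - 3962598)/(B(2238, -893) + 169764) = (33*25 - 3962598)/(-25*(-893) + 169764) = (825 - 3962598)/(22325 + 169764) = -3961773/192089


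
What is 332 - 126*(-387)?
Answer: 49094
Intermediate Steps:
332 - 126*(-387) = 332 + 48762 = 49094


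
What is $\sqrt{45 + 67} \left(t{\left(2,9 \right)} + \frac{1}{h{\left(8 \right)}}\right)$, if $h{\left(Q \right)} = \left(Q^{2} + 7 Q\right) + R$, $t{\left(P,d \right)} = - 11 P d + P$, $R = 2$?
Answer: $- \frac{47822 \sqrt{7}}{61} \approx -2074.2$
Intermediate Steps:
$t{\left(P,d \right)} = P - 11 P d$ ($t{\left(P,d \right)} = - 11 P d + P = P - 11 P d$)
$h{\left(Q \right)} = 2 + Q^{2} + 7 Q$ ($h{\left(Q \right)} = \left(Q^{2} + 7 Q\right) + 2 = 2 + Q^{2} + 7 Q$)
$\sqrt{45 + 67} \left(t{\left(2,9 \right)} + \frac{1}{h{\left(8 \right)}}\right) = \sqrt{45 + 67} \left(2 \left(1 - 99\right) + \frac{1}{2 + 8^{2} + 7 \cdot 8}\right) = \sqrt{112} \left(2 \left(1 - 99\right) + \frac{1}{2 + 64 + 56}\right) = 4 \sqrt{7} \left(2 \left(-98\right) + \frac{1}{122}\right) = 4 \sqrt{7} \left(-196 + \frac{1}{122}\right) = 4 \sqrt{7} \left(- \frac{23911}{122}\right) = - \frac{47822 \sqrt{7}}{61}$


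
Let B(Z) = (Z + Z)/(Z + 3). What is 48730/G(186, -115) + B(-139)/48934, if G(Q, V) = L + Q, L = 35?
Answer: 9538217087/43257656 ≈ 220.50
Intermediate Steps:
B(Z) = 2*Z/(3 + Z) (B(Z) = (2*Z)/(3 + Z) = 2*Z/(3 + Z))
G(Q, V) = 35 + Q
48730/G(186, -115) + B(-139)/48934 = 48730/(35 + 186) + (2*(-139)/(3 - 139))/48934 = 48730/221 + (2*(-139)/(-136))*(1/48934) = 48730*(1/221) + (2*(-139)*(-1/136))*(1/48934) = 48730/221 + (139/68)*(1/48934) = 48730/221 + 139/3327512 = 9538217087/43257656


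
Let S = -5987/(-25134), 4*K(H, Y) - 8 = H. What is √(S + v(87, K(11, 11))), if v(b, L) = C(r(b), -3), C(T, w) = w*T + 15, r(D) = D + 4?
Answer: I*√162832755390/25134 ≈ 16.055*I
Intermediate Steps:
r(D) = 4 + D
K(H, Y) = 2 + H/4
C(T, w) = 15 + T*w (C(T, w) = T*w + 15 = 15 + T*w)
v(b, L) = 3 - 3*b (v(b, L) = 15 + (4 + b)*(-3) = 15 + (-12 - 3*b) = 3 - 3*b)
S = 5987/25134 (S = -5987*(-1/25134) = 5987/25134 ≈ 0.23820)
√(S + v(87, K(11, 11))) = √(5987/25134 + (3 - 3*87)) = √(5987/25134 + (3 - 261)) = √(5987/25134 - 258) = √(-6478585/25134) = I*√162832755390/25134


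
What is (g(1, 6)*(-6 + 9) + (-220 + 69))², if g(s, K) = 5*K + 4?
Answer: 2401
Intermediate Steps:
g(s, K) = 4 + 5*K
(g(1, 6)*(-6 + 9) + (-220 + 69))² = ((4 + 5*6)*(-6 + 9) + (-220 + 69))² = ((4 + 30)*3 - 151)² = (34*3 - 151)² = (102 - 151)² = (-49)² = 2401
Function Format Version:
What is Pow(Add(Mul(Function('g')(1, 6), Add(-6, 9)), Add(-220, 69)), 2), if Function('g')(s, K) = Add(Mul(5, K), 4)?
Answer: 2401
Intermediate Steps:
Function('g')(s, K) = Add(4, Mul(5, K))
Pow(Add(Mul(Function('g')(1, 6), Add(-6, 9)), Add(-220, 69)), 2) = Pow(Add(Mul(Add(4, Mul(5, 6)), Add(-6, 9)), Add(-220, 69)), 2) = Pow(Add(Mul(Add(4, 30), 3), -151), 2) = Pow(Add(Mul(34, 3), -151), 2) = Pow(Add(102, -151), 2) = Pow(-49, 2) = 2401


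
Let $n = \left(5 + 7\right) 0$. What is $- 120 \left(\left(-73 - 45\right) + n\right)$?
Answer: $14160$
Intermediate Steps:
$n = 0$ ($n = 12 \cdot 0 = 0$)
$- 120 \left(\left(-73 - 45\right) + n\right) = - 120 \left(\left(-73 - 45\right) + 0\right) = - 120 \left(-118 + 0\right) = \left(-120\right) \left(-118\right) = 14160$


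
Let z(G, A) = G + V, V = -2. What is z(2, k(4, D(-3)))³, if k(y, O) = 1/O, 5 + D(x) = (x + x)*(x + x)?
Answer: 0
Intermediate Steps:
D(x) = -5 + 4*x² (D(x) = -5 + (x + x)*(x + x) = -5 + (2*x)*(2*x) = -5 + 4*x²)
z(G, A) = -2 + G (z(G, A) = G - 2 = -2 + G)
z(2, k(4, D(-3)))³ = (-2 + 2)³ = 0³ = 0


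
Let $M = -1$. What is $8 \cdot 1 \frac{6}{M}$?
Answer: $-48$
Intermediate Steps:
$8 \cdot 1 \frac{6}{M} = 8 \cdot 1 \frac{6}{-1} = 8 \cdot 6 \left(-1\right) = 8 \left(-6\right) = -48$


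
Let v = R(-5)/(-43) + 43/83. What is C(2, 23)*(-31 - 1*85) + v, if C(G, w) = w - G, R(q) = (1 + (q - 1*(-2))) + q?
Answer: -8691654/3569 ≈ -2435.3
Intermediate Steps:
R(q) = 3 + 2*q (R(q) = (1 + (q + 2)) + q = (1 + (2 + q)) + q = (3 + q) + q = 3 + 2*q)
v = 2430/3569 (v = (3 + 2*(-5))/(-43) + 43/83 = (3 - 10)*(-1/43) + 43*(1/83) = -7*(-1/43) + 43/83 = 7/43 + 43/83 = 2430/3569 ≈ 0.68086)
C(2, 23)*(-31 - 1*85) + v = (23 - 1*2)*(-31 - 1*85) + 2430/3569 = (23 - 2)*(-31 - 85) + 2430/3569 = 21*(-116) + 2430/3569 = -2436 + 2430/3569 = -8691654/3569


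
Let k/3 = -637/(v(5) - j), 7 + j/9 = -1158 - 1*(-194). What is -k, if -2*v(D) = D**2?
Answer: 3822/17453 ≈ 0.21899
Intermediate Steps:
j = -8739 (j = -63 + 9*(-1158 - 1*(-194)) = -63 + 9*(-1158 + 194) = -63 + 9*(-964) = -63 - 8676 = -8739)
v(D) = -D**2/2
k = -3822/17453 (k = 3*(-637/(-1/2*5**2 - 1*(-8739))) = 3*(-637/(-1/2*25 + 8739)) = 3*(-637/(-25/2 + 8739)) = 3*(-637/17453/2) = 3*(-637*2/17453) = 3*(-1274/17453) = -3822/17453 ≈ -0.21899)
-k = -1*(-3822/17453) = 3822/17453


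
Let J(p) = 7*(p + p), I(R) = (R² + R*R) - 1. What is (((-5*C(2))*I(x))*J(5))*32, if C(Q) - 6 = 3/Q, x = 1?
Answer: -84000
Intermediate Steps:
C(Q) = 6 + 3/Q
I(R) = -1 + 2*R² (I(R) = (R² + R²) - 1 = 2*R² - 1 = -1 + 2*R²)
J(p) = 14*p (J(p) = 7*(2*p) = 14*p)
(((-5*C(2))*I(x))*J(5))*32 = (((-5*(6 + 3/2))*(-1 + 2*1²))*(14*5))*32 = (((-5*(6 + 3*(½)))*(-1 + 2*1))*70)*32 = (((-5*(6 + 3/2))*(-1 + 2))*70)*32 = ((-5*15/2*1)*70)*32 = (-75/2*1*70)*32 = -75/2*70*32 = -2625*32 = -84000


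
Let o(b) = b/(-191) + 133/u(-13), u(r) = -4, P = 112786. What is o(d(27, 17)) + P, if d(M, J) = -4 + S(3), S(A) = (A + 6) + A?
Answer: 86143069/764 ≈ 1.1275e+5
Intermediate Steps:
S(A) = 6 + 2*A (S(A) = (6 + A) + A = 6 + 2*A)
d(M, J) = 8 (d(M, J) = -4 + (6 + 2*3) = -4 + (6 + 6) = -4 + 12 = 8)
o(b) = -133/4 - b/191 (o(b) = b/(-191) + 133/(-4) = b*(-1/191) + 133*(-¼) = -b/191 - 133/4 = -133/4 - b/191)
o(d(27, 17)) + P = (-133/4 - 1/191*8) + 112786 = (-133/4 - 8/191) + 112786 = -25435/764 + 112786 = 86143069/764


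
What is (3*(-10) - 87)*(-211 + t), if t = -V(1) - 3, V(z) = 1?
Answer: 25155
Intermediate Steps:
t = -4 (t = -1*1 - 3 = -1 - 3 = -4)
(3*(-10) - 87)*(-211 + t) = (3*(-10) - 87)*(-211 - 4) = (-30 - 87)*(-215) = -117*(-215) = 25155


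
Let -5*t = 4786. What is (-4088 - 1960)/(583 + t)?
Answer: 30240/1871 ≈ 16.162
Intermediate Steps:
t = -4786/5 (t = -1/5*4786 = -4786/5 ≈ -957.20)
(-4088 - 1960)/(583 + t) = (-4088 - 1960)/(583 - 4786/5) = -6048/(-1871/5) = -6048*(-5/1871) = 30240/1871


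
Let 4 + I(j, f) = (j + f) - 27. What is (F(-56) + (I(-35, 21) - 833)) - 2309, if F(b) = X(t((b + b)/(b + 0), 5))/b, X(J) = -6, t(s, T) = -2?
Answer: -89233/28 ≈ -3186.9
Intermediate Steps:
I(j, f) = -31 + f + j (I(j, f) = -4 + ((j + f) - 27) = -4 + ((f + j) - 27) = -4 + (-27 + f + j) = -31 + f + j)
F(b) = -6/b
(F(-56) + (I(-35, 21) - 833)) - 2309 = (-6/(-56) + ((-31 + 21 - 35) - 833)) - 2309 = (-6*(-1/56) + (-45 - 833)) - 2309 = (3/28 - 878) - 2309 = -24581/28 - 2309 = -89233/28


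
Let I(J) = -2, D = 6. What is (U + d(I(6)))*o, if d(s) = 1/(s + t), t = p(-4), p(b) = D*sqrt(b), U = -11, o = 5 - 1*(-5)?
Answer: -4075/37 - 30*I/37 ≈ -110.14 - 0.81081*I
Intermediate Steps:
o = 10 (o = 5 + 5 = 10)
p(b) = 6*sqrt(b)
t = 12*I (t = 6*sqrt(-4) = 6*(2*I) = 12*I ≈ 12.0*I)
d(s) = 1/(s + 12*I)
(U + d(I(6)))*o = (-11 + 1/(-2 + 12*I))*10 = (-11 + (-2 - 12*I)/148)*10 = -110 + 5*(-2 - 12*I)/74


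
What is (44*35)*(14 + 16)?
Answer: 46200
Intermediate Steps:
(44*35)*(14 + 16) = 1540*30 = 46200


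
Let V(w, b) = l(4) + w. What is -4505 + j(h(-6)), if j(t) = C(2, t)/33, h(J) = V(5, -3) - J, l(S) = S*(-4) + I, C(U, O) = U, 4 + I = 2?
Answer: -148663/33 ≈ -4504.9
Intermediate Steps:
I = -2 (I = -4 + 2 = -2)
l(S) = -2 - 4*S (l(S) = S*(-4) - 2 = -4*S - 2 = -2 - 4*S)
V(w, b) = -18 + w (V(w, b) = (-2 - 4*4) + w = (-2 - 16) + w = -18 + w)
h(J) = -13 - J (h(J) = (-18 + 5) - J = -13 - J)
j(t) = 2/33
-4505 + j(h(-6)) = -4505 + 2/33 = -148663/33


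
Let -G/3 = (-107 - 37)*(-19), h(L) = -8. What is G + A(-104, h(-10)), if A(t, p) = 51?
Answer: -8157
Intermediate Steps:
G = -8208 (G = -3*(-107 - 37)*(-19) = -(-432)*(-19) = -3*2736 = -8208)
G + A(-104, h(-10)) = -8208 + 51 = -8157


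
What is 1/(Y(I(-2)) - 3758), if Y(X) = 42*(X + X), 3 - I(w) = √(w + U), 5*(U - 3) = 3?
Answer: -8765/30701866 + 42*√10/15350933 ≈ -0.00027684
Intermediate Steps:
U = 18/5 (U = 3 + (⅕)*3 = 3 + ⅗ = 18/5 ≈ 3.6000)
I(w) = 3 - √(18/5 + w) (I(w) = 3 - √(w + 18/5) = 3 - √(18/5 + w))
Y(X) = 84*X (Y(X) = 42*(2*X) = 84*X)
1/(Y(I(-2)) - 3758) = 1/(84*(3 - √(90 + 25*(-2))/5) - 3758) = 1/(84*(3 - √(90 - 50)/5) - 3758) = 1/(84*(3 - 2*√10/5) - 3758) = 1/((252 - 168*√10/5) - 3758) = 1/(-3506 - 168*√10/5)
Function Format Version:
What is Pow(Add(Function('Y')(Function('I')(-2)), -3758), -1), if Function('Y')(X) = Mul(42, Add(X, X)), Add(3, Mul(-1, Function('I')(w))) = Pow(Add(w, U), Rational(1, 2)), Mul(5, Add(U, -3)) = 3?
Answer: Add(Rational(-8765, 30701866), Mul(Rational(42, 15350933), Pow(10, Rational(1, 2)))) ≈ -0.00027684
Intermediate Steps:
U = Rational(18, 5) (U = Add(3, Mul(Rational(1, 5), 3)) = Add(3, Rational(3, 5)) = Rational(18, 5) ≈ 3.6000)
Function('I')(w) = Add(3, Mul(-1, Pow(Add(Rational(18, 5), w), Rational(1, 2)))) (Function('I')(w) = Add(3, Mul(-1, Pow(Add(w, Rational(18, 5)), Rational(1, 2)))) = Add(3, Mul(-1, Pow(Add(Rational(18, 5), w), Rational(1, 2)))))
Function('Y')(X) = Mul(84, X) (Function('Y')(X) = Mul(42, Mul(2, X)) = Mul(84, X))
Pow(Add(Function('Y')(Function('I')(-2)), -3758), -1) = Pow(Add(Mul(84, Add(3, Mul(Rational(-1, 5), Pow(Add(90, Mul(25, -2)), Rational(1, 2))))), -3758), -1) = Pow(Add(Mul(84, Add(3, Mul(Rational(-1, 5), Pow(Add(90, -50), Rational(1, 2))))), -3758), -1) = Pow(Add(Mul(84, Add(3, Mul(Rational(-1, 5), Pow(40, Rational(1, 2))))), -3758), -1) = Pow(Add(Mul(84, Add(3, Mul(Rational(-1, 5), Mul(2, Pow(10, Rational(1, 2)))))), -3758), -1) = Pow(Add(Mul(84, Add(3, Mul(Rational(-2, 5), Pow(10, Rational(1, 2))))), -3758), -1) = Pow(Add(Add(252, Mul(Rational(-168, 5), Pow(10, Rational(1, 2)))), -3758), -1) = Pow(Add(-3506, Mul(Rational(-168, 5), Pow(10, Rational(1, 2)))), -1)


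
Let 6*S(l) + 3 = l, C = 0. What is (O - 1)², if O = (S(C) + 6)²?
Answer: 13689/16 ≈ 855.56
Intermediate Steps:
S(l) = -½ + l/6
O = 121/4 (O = ((-½ + (⅙)*0) + 6)² = ((-½ + 0) + 6)² = (-½ + 6)² = (11/2)² = 121/4 ≈ 30.250)
(O - 1)² = (121/4 - 1)² = (117/4)² = 13689/16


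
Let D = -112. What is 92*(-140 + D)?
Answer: -23184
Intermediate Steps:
92*(-140 + D) = 92*(-140 - 112) = 92*(-252) = -23184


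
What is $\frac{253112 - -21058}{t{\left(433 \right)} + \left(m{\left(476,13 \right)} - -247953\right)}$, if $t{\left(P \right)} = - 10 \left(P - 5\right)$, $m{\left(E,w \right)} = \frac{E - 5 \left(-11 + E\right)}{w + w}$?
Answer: $\frac{7128420}{6333649} \approx 1.1255$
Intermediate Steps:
$m{\left(E,w \right)} = \frac{55 - 4 E}{2 w}$ ($m{\left(E,w \right)} = \frac{E - \left(-55 + 5 E\right)}{2 w} = \left(55 - 4 E\right) \frac{1}{2 w} = \frac{55 - 4 E}{2 w}$)
$t{\left(P \right)} = 50 - 10 P$ ($t{\left(P \right)} = - 10 \left(-5 + P\right) = 50 - 10 P$)
$\frac{253112 - -21058}{t{\left(433 \right)} + \left(m{\left(476,13 \right)} - -247953\right)} = \frac{253112 - -21058}{\left(50 - 4330\right) + \left(\frac{55 - 1904}{2 \cdot 13} - -247953\right)} = \frac{253112 + 21058}{\left(50 - 4330\right) + \left(\frac{1}{2} \cdot \frac{1}{13} \left(55 - 1904\right) + 247953\right)} = \frac{274170}{-4280 + \left(\frac{1}{2} \cdot \frac{1}{13} \left(-1849\right) + 247953\right)} = \frac{274170}{-4280 + \left(- \frac{1849}{26} + 247953\right)} = \frac{274170}{-4280 + \frac{6444929}{26}} = \frac{274170}{\frac{6333649}{26}} = 274170 \cdot \frac{26}{6333649} = \frac{7128420}{6333649}$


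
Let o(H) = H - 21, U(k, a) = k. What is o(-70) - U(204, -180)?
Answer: -295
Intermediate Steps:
o(H) = -21 + H
o(-70) - U(204, -180) = (-21 - 70) - 1*204 = -91 - 204 = -295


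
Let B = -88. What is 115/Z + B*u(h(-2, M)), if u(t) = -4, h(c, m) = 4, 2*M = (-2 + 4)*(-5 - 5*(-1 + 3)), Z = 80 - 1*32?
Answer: 17011/48 ≈ 354.40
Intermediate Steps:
Z = 48 (Z = 80 - 32 = 48)
M = -15 (M = ((-2 + 4)*(-5 - 5*(-1 + 3)))/2 = (2*(-5 - 5*2))/2 = (2*(-5 - 10))/2 = (2*(-15))/2 = (1/2)*(-30) = -15)
115/Z + B*u(h(-2, M)) = 115/48 - 88*(-4) = 115*(1/48) + 352 = 115/48 + 352 = 17011/48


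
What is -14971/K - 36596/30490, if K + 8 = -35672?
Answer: -84927949/108788320 ≈ -0.78067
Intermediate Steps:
K = -35680 (K = -8 - 35672 = -35680)
-14971/K - 36596/30490 = -14971/(-35680) - 36596/30490 = -14971*(-1/35680) - 36596*1/30490 = 14971/35680 - 18298/15245 = -84927949/108788320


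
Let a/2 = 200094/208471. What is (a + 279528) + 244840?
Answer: 109315921516/208471 ≈ 5.2437e+5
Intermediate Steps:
a = 400188/208471 (a = 2*(200094/208471) = 400188/208471 ≈ 1.9196)
(a + 279528) + 244840 = (400188/208471 + 279528) + 244840 = 58273881876/208471 + 244840 = 109315921516/208471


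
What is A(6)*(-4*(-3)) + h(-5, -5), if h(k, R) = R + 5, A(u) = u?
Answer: 72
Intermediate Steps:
h(k, R) = 5 + R
A(6)*(-4*(-3)) + h(-5, -5) = 6*(-4*(-3)) + (5 - 5) = 6*12 + 0 = 72 + 0 = 72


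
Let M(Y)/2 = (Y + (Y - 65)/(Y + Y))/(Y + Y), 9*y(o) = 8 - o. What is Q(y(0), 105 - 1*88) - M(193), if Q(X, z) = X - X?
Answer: -37313/37249 ≈ -1.0017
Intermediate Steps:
y(o) = 8/9 - o/9 (y(o) = (8 - o)/9 = 8/9 - o/9)
Q(X, z) = 0
M(Y) = (Y + (-65 + Y)/(2*Y))/Y (M(Y) = 2*((Y + (Y - 65)/(Y + Y))/(Y + Y)) = 2*((Y + (-65 + Y)/((2*Y)))/((2*Y))) = 2*((Y + (-65 + Y)*(1/(2*Y)))*(1/(2*Y))) = 2*((Y + (-65 + Y)/(2*Y))*(1/(2*Y))) = 2*((Y + (-65 + Y)/(2*Y))/(2*Y)) = (Y + (-65 + Y)/(2*Y))/Y)
Q(y(0), 105 - 1*88) - M(193) = 0 - (-65 + 193 + 2*193**2)/(2*193**2) = 0 - (-65 + 193 + 2*37249)/(2*37249) = 0 - (-65 + 193 + 74498)/(2*37249) = 0 - 74626/(2*37249) = 0 - 1*37313/37249 = 0 - 37313/37249 = -37313/37249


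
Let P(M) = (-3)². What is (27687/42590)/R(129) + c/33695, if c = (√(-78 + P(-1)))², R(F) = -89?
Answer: -10386597/1110619430 ≈ -0.0093521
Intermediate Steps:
P(M) = 9
c = -69 (c = (√(-78 + 9))² = (√(-69))² = (I*√69)² = -69)
(27687/42590)/R(129) + c/33695 = (27687/42590)/(-89) - 69/33695 = (27687*(1/42590))*(-1/89) - 69*1/33695 = (27687/42590)*(-1/89) - 3/1465 = -27687/3790510 - 3/1465 = -10386597/1110619430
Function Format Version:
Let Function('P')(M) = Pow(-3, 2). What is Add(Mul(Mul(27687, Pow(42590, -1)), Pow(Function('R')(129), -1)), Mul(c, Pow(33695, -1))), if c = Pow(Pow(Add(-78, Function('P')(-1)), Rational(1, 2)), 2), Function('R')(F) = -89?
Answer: Rational(-10386597, 1110619430) ≈ -0.0093521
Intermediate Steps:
Function('P')(M) = 9
c = -69 (c = Pow(Pow(Add(-78, 9), Rational(1, 2)), 2) = Pow(Pow(-69, Rational(1, 2)), 2) = Pow(Mul(I, Pow(69, Rational(1, 2))), 2) = -69)
Add(Mul(Mul(27687, Pow(42590, -1)), Pow(Function('R')(129), -1)), Mul(c, Pow(33695, -1))) = Add(Mul(Mul(27687, Pow(42590, -1)), Pow(-89, -1)), Mul(-69, Pow(33695, -1))) = Add(Mul(Mul(27687, Rational(1, 42590)), Rational(-1, 89)), Mul(-69, Rational(1, 33695))) = Add(Mul(Rational(27687, 42590), Rational(-1, 89)), Rational(-3, 1465)) = Add(Rational(-27687, 3790510), Rational(-3, 1465)) = Rational(-10386597, 1110619430)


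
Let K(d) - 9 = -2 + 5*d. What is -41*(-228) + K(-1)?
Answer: 9350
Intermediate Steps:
K(d) = 7 + 5*d (K(d) = 9 + (-2 + 5*d) = 7 + 5*d)
-41*(-228) + K(-1) = -41*(-228) + (7 + 5*(-1)) = 9348 + (7 - 5) = 9348 + 2 = 9350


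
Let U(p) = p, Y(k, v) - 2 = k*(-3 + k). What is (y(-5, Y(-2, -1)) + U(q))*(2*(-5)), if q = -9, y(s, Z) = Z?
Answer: -30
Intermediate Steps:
Y(k, v) = 2 + k*(-3 + k)
(y(-5, Y(-2, -1)) + U(q))*(2*(-5)) = ((2 + (-2)² - 3*(-2)) - 9)*(2*(-5)) = ((2 + 4 + 6) - 9)*(-10) = (12 - 9)*(-10) = 3*(-10) = -30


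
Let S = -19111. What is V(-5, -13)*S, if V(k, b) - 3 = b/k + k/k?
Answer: -630663/5 ≈ -1.2613e+5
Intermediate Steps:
V(k, b) = 4 + b/k (V(k, b) = 3 + (b/k + k/k) = 3 + (b/k + 1) = 3 + (1 + b/k) = 4 + b/k)
V(-5, -13)*S = (4 - 13/(-5))*(-19111) = (4 - 13*(-⅕))*(-19111) = (4 + 13/5)*(-19111) = (33/5)*(-19111) = -630663/5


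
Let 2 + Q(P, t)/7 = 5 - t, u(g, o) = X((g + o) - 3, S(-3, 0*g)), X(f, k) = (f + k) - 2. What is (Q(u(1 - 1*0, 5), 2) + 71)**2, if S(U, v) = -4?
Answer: 6084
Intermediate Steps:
X(f, k) = -2 + f + k
u(g, o) = -9 + g + o (u(g, o) = -2 + ((g + o) - 3) - 4 = -2 + (-3 + g + o) - 4 = -9 + g + o)
Q(P, t) = 21 - 7*t (Q(P, t) = -14 + 7*(5 - t) = -14 + (35 - 7*t) = 21 - 7*t)
(Q(u(1 - 1*0, 5), 2) + 71)**2 = ((21 - 7*2) + 71)**2 = ((21 - 14) + 71)**2 = (7 + 71)**2 = 78**2 = 6084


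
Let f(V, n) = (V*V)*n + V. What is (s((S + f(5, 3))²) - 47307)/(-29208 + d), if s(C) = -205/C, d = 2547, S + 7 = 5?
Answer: 287815993/162205524 ≈ 1.7744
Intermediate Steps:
f(V, n) = V + n*V² (f(V, n) = V²*n + V = n*V² + V = V + n*V²)
S = -2 (S = -7 + 5 = -2)
(s((S + f(5, 3))²) - 47307)/(-29208 + d) = (-205/(-2 + 5*(1 + 5*3))² - 47307)/(-29208 + 2547) = (-205/(-2 + 5*(1 + 15))² - 47307)/(-26661) = (-205/(-2 + 5*16)² - 47307)*(-1/26661) = (-205/(-2 + 80)² - 47307)*(-1/26661) = (-205/(78²) - 47307)*(-1/26661) = (-205/6084 - 47307)*(-1/26661) = -287815993/6084*(-1/26661) = 287815993/162205524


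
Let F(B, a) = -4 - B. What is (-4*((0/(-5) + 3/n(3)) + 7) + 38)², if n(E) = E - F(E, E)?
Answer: 1936/25 ≈ 77.440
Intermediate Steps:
n(E) = 4 + 2*E (n(E) = E - (-4 - E) = E + (4 + E) = 4 + 2*E)
(-4*((0/(-5) + 3/n(3)) + 7) + 38)² = (-4*((0/(-5) + 3/(4 + 2*3)) + 7) + 38)² = (-4*((0*(-⅕) + 3/(4 + 6)) + 7) + 38)² = (-4*((0 + 3/10) + 7) + 38)² = (-4*(3/10 + 7) + 38)² = (-4*73/10 + 38)² = (-146/5 + 38)² = (44/5)² = 1936/25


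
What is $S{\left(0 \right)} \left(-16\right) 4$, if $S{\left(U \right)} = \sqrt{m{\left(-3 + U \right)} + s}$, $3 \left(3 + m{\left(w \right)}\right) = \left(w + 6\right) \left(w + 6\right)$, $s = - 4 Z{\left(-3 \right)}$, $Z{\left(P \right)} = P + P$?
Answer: $- 128 \sqrt{6} \approx -313.53$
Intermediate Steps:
$Z{\left(P \right)} = 2 P$
$s = 24$ ($s = - 4 \cdot 2 \left(-3\right) = \left(-4\right) \left(-6\right) = 24$)
$m{\left(w \right)} = -3 + \frac{\left(6 + w\right)^{2}}{3}$ ($m{\left(w \right)} = -3 + \frac{\left(w + 6\right) \left(w + 6\right)}{3} = -3 + \frac{\left(6 + w\right) \left(6 + w\right)}{3} = -3 + \frac{\left(6 + w\right)^{2}}{3}$)
$S{\left(U \right)} = \sqrt{21 + \frac{\left(3 + U\right)^{2}}{3}}$ ($S{\left(U \right)} = \sqrt{\left(-3 + \frac{\left(6 + \left(-3 + U\right)\right)^{2}}{3}\right) + 24} = \sqrt{\left(-3 + \frac{\left(3 + U\right)^{2}}{3}\right) + 24} = \sqrt{21 + \frac{\left(3 + U\right)^{2}}{3}}$)
$S{\left(0 \right)} \left(-16\right) 4 = \frac{\sqrt{189 + 3 \left(3 + 0\right)^{2}}}{3} \left(-16\right) 4 = \frac{\sqrt{189 + 3 \cdot 3^{2}}}{3} \left(-16\right) 4 = \frac{\sqrt{189 + 3 \cdot 9}}{3} \left(-16\right) 4 = \frac{\sqrt{189 + 27}}{3} \left(-16\right) 4 = \frac{\sqrt{216}}{3} \left(-16\right) 4 = \frac{6 \sqrt{6}}{3} \left(-16\right) 4 = 2 \sqrt{6} \left(-16\right) 4 = - 32 \sqrt{6} \cdot 4 = - 128 \sqrt{6}$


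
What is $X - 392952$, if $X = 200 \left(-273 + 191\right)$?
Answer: $-409352$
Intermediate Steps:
$X = -16400$ ($X = 200 \left(-82\right) = -16400$)
$X - 392952 = -16400 - 392952 = -409352$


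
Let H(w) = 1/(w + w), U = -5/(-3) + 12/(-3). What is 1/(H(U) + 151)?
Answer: 14/2111 ≈ 0.0066319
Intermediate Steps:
U = -7/3 (U = -5*(-⅓) + 12*(-⅓) = 5/3 - 4 = -7/3 ≈ -2.3333)
H(w) = 1/(2*w)
1/(H(U) + 151) = 1/(1/(2*(-7/3)) + 151) = 1/((½)*(-3/7) + 151) = 1/(-3/14 + 151) = 1/(2111/14) = 14/2111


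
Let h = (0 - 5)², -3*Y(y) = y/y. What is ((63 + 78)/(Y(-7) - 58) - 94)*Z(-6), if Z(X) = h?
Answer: -16873/7 ≈ -2410.4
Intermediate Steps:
Y(y) = -⅓ (Y(y) = -y/(3*y) = -⅓*1 = -⅓)
h = 25 (h = (-5)² = 25)
Z(X) = 25
((63 + 78)/(Y(-7) - 58) - 94)*Z(-6) = ((63 + 78)/(-⅓ - 58) - 94)*25 = (141/(-175/3) - 94)*25 = (141*(-3/175) - 94)*25 = (-423/175 - 94)*25 = -16873/175*25 = -16873/7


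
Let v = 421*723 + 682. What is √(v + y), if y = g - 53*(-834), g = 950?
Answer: 3*√38913 ≈ 591.79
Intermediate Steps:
v = 305065 (v = 304383 + 682 = 305065)
y = 45152 (y = 950 - 53*(-834) = 950 + 44202 = 45152)
√(v + y) = √(305065 + 45152) = √350217 = 3*√38913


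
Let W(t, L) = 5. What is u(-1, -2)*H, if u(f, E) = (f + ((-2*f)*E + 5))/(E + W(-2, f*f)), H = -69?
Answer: 0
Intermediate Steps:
u(f, E) = (5 + f - 2*E*f)/(5 + E) (u(f, E) = (f + ((-2*f)*E + 5))/(E + 5) = (f + (-2*E*f + 5))/(5 + E) = (f + (5 - 2*E*f))/(5 + E) = (5 + f - 2*E*f)/(5 + E))
u(-1, -2)*H = ((5 - 1 - 2*(-2)*(-1))/(5 - 2))*(-69) = ((5 - 1 - 4)/3)*(-69) = ((⅓)*0)*(-69) = 0*(-69) = 0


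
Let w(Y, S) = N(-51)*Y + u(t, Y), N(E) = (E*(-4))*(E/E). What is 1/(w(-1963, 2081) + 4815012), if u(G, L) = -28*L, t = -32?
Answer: 1/4469524 ≈ 2.2374e-7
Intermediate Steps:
N(E) = -4*E (N(E) = -4*E*1 = -4*E)
w(Y, S) = 176*Y (w(Y, S) = (-4*(-51))*Y - 28*Y = 204*Y - 28*Y = 176*Y)
1/(w(-1963, 2081) + 4815012) = 1/(176*(-1963) + 4815012) = 1/(-345488 + 4815012) = 1/4469524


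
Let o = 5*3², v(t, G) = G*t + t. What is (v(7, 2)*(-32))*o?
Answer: -30240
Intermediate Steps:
v(t, G) = t + G*t
o = 45 (o = 5*9 = 45)
(v(7, 2)*(-32))*o = ((7*(1 + 2))*(-32))*45 = ((7*3)*(-32))*45 = (21*(-32))*45 = -672*45 = -30240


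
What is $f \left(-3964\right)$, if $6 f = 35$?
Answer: $- \frac{69370}{3} \approx -23123.0$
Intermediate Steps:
$f = \frac{35}{6}$ ($f = \frac{1}{6} \cdot 35 = \frac{35}{6} \approx 5.8333$)
$f \left(-3964\right) = \frac{35}{6} \left(-3964\right) = - \frac{69370}{3}$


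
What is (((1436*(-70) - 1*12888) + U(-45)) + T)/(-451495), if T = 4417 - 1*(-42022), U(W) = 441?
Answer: 6048/41045 ≈ 0.14735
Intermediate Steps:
T = 46439 (T = 4417 + 42022 = 46439)
(((1436*(-70) - 1*12888) + U(-45)) + T)/(-451495) = (((1436*(-70) - 1*12888) + 441) + 46439)/(-451495) = (((-100520 - 12888) + 441) + 46439)*(-1/451495) = ((-113408 + 441) + 46439)*(-1/451495) = (-112967 + 46439)*(-1/451495) = -66528*(-1/451495) = 6048/41045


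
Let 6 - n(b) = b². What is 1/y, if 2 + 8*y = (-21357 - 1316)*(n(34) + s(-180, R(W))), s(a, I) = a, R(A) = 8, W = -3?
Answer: 1/3769386 ≈ 2.6530e-7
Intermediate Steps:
n(b) = 6 - b²
y = 3769386 (y = -¼ + ((-21357 - 1316)*((6 - 1*34²) - 180))/8 = -¼ + (-22673*((6 - 1*1156) - 180))/8 = -¼ + (-22673*((6 - 1156) - 180))/8 = -¼ + (-22673*(-1150 - 180))/8 = -¼ + (-22673*(-1330))/8 = -¼ + (⅛)*30155090 = -¼ + 15077545/4 = 3769386)
1/y = 1/3769386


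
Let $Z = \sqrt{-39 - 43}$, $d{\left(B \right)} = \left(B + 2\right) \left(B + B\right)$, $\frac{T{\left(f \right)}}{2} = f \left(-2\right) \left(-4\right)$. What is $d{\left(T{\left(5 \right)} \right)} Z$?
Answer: $13120 i \sqrt{82} \approx 1.1881 \cdot 10^{5} i$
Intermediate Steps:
$T{\left(f \right)} = 16 f$ ($T{\left(f \right)} = 2 f \left(-2\right) \left(-4\right) = 2 - 2 f \left(-4\right) = 2 \cdot 8 f = 16 f$)
$d{\left(B \right)} = 2 B \left(2 + B\right)$ ($d{\left(B \right)} = \left(2 + B\right) 2 B = 2 B \left(2 + B\right)$)
$Z = i \sqrt{82}$ ($Z = \sqrt{-82} = i \sqrt{82} \approx 9.0554 i$)
$d{\left(T{\left(5 \right)} \right)} Z = 2 \cdot 16 \cdot 5 \left(2 + 16 \cdot 5\right) i \sqrt{82} = 2 \cdot 80 \left(2 + 80\right) i \sqrt{82} = 2 \cdot 80 \cdot 82 i \sqrt{82} = 13120 i \sqrt{82}$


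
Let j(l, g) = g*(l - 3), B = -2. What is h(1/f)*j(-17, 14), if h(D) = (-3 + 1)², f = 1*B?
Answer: -1120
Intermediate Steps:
j(l, g) = g*(-3 + l)
f = -2 (f = 1*(-2) = -2)
h(D) = 4 (h(D) = (-2)² = 4)
h(1/f)*j(-17, 14) = 4*(14*(-3 - 17)) = 4*(14*(-20)) = 4*(-280) = -1120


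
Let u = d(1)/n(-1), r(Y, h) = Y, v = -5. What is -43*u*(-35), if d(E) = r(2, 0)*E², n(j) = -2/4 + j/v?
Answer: -30100/3 ≈ -10033.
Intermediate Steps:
n(j) = -½ - j/5 (n(j) = -2/4 + j/(-5) = -2*¼ + j*(-⅕) = -½ - j/5)
d(E) = 2*E²
u = -20/3 (u = (2*1²)/(-½ - ⅕*(-1)) = (2*1)/(-½ + ⅕) = 2/(-3/10) = 2*(-10/3) = -20/3 ≈ -6.6667)
-43*u*(-35) = -43*(-20/3)*(-35) = (860/3)*(-35) = -30100/3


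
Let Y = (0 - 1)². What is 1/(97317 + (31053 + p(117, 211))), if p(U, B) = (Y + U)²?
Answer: 1/142294 ≈ 7.0277e-6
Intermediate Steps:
Y = 1 (Y = (-1)² = 1)
p(U, B) = (1 + U)²
1/(97317 + (31053 + p(117, 211))) = 1/(97317 + (31053 + (1 + 117)²)) = 1/(97317 + (31053 + 118²)) = 1/(97317 + (31053 + 13924)) = 1/(97317 + 44977) = 1/142294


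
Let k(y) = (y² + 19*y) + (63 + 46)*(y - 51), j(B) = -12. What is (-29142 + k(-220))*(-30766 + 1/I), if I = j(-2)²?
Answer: 64066611683/144 ≈ 4.4491e+8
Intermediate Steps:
I = 144 (I = (-12)² = 144)
k(y) = -5559 + y² + 128*y (k(y) = (y² + 19*y) + 109*(-51 + y) = (y² + 19*y) + (-5559 + 109*y) = -5559 + y² + 128*y)
(-29142 + k(-220))*(-30766 + 1/I) = (-29142 + (-5559 + (-220)² + 128*(-220)))*(-30766 + 1/144) = (-29142 + (-5559 + 48400 - 28160))*(-30766 + 1/144) = (-29142 + 14681)*(-4430303/144) = -14461*(-4430303/144) = 64066611683/144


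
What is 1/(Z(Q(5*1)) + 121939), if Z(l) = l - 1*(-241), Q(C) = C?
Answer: 1/122185 ≈ 8.1843e-6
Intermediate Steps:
Z(l) = 241 + l (Z(l) = l + 241 = 241 + l)
1/(Z(Q(5*1)) + 121939) = 1/((241 + 5*1) + 121939) = 1/((241 + 5) + 121939) = 1/(246 + 121939) = 1/122185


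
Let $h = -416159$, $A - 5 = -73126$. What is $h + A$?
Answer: $-489280$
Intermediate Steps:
$A = -73121$ ($A = 5 - 73126 = -73121$)
$h + A = -416159 - 73121 = -489280$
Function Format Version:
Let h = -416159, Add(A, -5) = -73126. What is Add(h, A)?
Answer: -489280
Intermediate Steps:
A = -73121 (A = Add(5, -73126) = -73121)
Add(h, A) = Add(-416159, -73121) = -489280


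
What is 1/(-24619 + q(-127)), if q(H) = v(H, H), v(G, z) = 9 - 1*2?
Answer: -1/24612 ≈ -4.0631e-5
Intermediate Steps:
v(G, z) = 7 (v(G, z) = 9 - 2 = 7)
q(H) = 7
1/(-24619 + q(-127)) = 1/(-24619 + 7) = 1/(-24612) = -1/24612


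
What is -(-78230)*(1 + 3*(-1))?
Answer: -156460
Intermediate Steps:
-(-78230)*(1 + 3*(-1)) = -(-78230)*(1 - 3) = -(-78230)*(-2) = -7823*20 = -156460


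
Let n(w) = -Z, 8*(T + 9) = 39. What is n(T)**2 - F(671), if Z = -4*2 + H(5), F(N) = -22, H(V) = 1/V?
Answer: 2071/25 ≈ 82.840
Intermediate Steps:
T = -33/8 (T = -9 + (1/8)*39 = -9 + 39/8 = -33/8 ≈ -4.1250)
H(V) = 1/V
Z = -39/5 (Z = -4*2 + 1/5 = -8 + 1/5 = -39/5 ≈ -7.8000)
n(w) = 39/5 (n(w) = -1*(-39/5) = 39/5)
n(T)**2 - F(671) = (39/5)**2 - 1*(-22) = 1521/25 + 22 = 2071/25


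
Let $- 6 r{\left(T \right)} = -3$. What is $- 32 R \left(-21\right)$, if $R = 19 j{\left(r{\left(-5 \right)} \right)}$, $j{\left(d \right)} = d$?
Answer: $6384$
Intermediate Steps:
$r{\left(T \right)} = \frac{1}{2}$ ($r{\left(T \right)} = \left(- \frac{1}{6}\right) \left(-3\right) = \frac{1}{2}$)
$R = \frac{19}{2}$ ($R = 19 \cdot \frac{1}{2} = \frac{19}{2} \approx 9.5$)
$- 32 R \left(-21\right) = \left(-32\right) \frac{19}{2} \left(-21\right) = \left(-304\right) \left(-21\right) = 6384$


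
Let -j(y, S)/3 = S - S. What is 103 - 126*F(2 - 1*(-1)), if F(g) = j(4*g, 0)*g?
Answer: 103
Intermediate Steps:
j(y, S) = 0 (j(y, S) = -3*(S - S) = -3*0 = 0)
F(g) = 0 (F(g) = 0*g = 0)
103 - 126*F(2 - 1*(-1)) = 103 - 126*0 = 103 + 0 = 103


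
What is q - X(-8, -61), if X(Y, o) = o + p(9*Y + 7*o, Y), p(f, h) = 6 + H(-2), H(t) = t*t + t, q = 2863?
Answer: 2916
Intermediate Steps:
H(t) = t + t² (H(t) = t² + t = t + t²)
p(f, h) = 8 (p(f, h) = 6 - 2*(1 - 2) = 6 - 2*(-1) = 6 + 2 = 8)
X(Y, o) = 8 + o (X(Y, o) = o + 8 = 8 + o)
q - X(-8, -61) = 2863 - (8 - 61) = 2863 - 1*(-53) = 2863 + 53 = 2916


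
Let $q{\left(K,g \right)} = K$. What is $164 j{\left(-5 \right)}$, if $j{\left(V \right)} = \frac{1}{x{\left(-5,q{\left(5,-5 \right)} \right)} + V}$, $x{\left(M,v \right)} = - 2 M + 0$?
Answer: $\frac{164}{5} \approx 32.8$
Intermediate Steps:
$x{\left(M,v \right)} = - 2 M$
$j{\left(V \right)} = \frac{1}{10 + V}$ ($j{\left(V \right)} = \frac{1}{\left(-2\right) \left(-5\right) + V} = \frac{1}{10 + V}$)
$164 j{\left(-5 \right)} = \frac{164}{10 - 5} = \frac{164}{5}$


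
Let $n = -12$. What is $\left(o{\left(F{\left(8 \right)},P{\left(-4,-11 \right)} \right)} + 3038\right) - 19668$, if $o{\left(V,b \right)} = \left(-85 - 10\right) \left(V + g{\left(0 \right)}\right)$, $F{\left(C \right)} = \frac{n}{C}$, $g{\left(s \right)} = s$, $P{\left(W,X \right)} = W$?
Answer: $- \frac{32975}{2} \approx -16488.0$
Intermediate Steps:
$F{\left(C \right)} = - \frac{12}{C}$
$o{\left(V,b \right)} = - 95 V$ ($o{\left(V,b \right)} = \left(-85 - 10\right) \left(V + 0\right) = - 95 V$)
$\left(o{\left(F{\left(8 \right)},P{\left(-4,-11 \right)} \right)} + 3038\right) - 19668 = \left(- 95 \left(- \frac{12}{8}\right) + 3038\right) - 19668 = \left(- 95 \left(\left(-12\right) \frac{1}{8}\right) + 3038\right) - 19668 = \left(\left(-95\right) \left(- \frac{3}{2}\right) + 3038\right) - 19668 = \left(\frac{285}{2} + 3038\right) - 19668 = \frac{6361}{2} - 19668 = - \frac{32975}{2}$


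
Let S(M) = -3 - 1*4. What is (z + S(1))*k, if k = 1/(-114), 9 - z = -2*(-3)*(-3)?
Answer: -10/57 ≈ -0.17544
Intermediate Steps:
S(M) = -7 (S(M) = -3 - 4 = -7)
z = 27 (z = 9 - (-2*(-3))*(-3) = 9 - 6*(-3) = 9 - 1*(-18) = 9 + 18 = 27)
k = -1/114 ≈ -0.0087719
(z + S(1))*k = (27 - 7)*(-1/114) = 20*(-1/114) = -10/57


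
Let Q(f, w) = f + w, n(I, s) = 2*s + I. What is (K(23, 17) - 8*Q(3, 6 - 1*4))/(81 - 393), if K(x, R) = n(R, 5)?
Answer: 1/24 ≈ 0.041667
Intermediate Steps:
n(I, s) = I + 2*s
K(x, R) = 10 + R (K(x, R) = R + 2*5 = R + 10 = 10 + R)
(K(23, 17) - 8*Q(3, 6 - 1*4))/(81 - 393) = ((10 + 17) - 8*(3 + (6 - 1*4)))/(81 - 393) = (27 - 8*(3 + (6 - 4)))/(-312) = (27 - 8*(3 + 2))*(-1/312) = (27 - 8*5)*(-1/312) = (27 - 40)*(-1/312) = -13*(-1/312) = 1/24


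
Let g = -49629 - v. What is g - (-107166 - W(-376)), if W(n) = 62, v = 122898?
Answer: -65299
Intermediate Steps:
g = -172527 (g = -49629 - 1*122898 = -49629 - 122898 = -172527)
g - (-107166 - W(-376)) = -172527 - (-107166 - 1*62) = -172527 - (-107166 - 62) = -172527 - 1*(-107228) = -172527 + 107228 = -65299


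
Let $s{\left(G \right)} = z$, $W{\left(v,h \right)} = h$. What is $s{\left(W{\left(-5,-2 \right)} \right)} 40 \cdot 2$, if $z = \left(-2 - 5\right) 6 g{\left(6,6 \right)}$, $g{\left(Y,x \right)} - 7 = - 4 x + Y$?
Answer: $36960$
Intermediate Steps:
$g{\left(Y,x \right)} = 7 + Y - 4 x$ ($g{\left(Y,x \right)} = 7 + \left(- 4 x + Y\right) = 7 + \left(Y - 4 x\right) = 7 + Y - 4 x$)
$z = 462$ ($z = \left(-2 - 5\right) 6 \left(7 + 6 - 24\right) = \left(-7\right) 6 \left(7 + 6 - 24\right) = \left(-42\right) \left(-11\right) = 462$)
$s{\left(G \right)} = 462$
$s{\left(W{\left(-5,-2 \right)} \right)} 40 \cdot 2 = 462 \cdot 40 \cdot 2 = 18480 \cdot 2 = 36960$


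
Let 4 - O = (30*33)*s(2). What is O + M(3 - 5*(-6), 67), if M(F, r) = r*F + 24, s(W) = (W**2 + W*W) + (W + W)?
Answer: -9641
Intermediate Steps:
s(W) = 2*W + 2*W**2 (s(W) = (W**2 + W**2) + 2*W = 2*W**2 + 2*W = 2*W + 2*W**2)
M(F, r) = 24 + F*r (M(F, r) = F*r + 24 = 24 + F*r)
O = -11876 (O = 4 - 30*33*2*2*(1 + 2) = 4 - 990*2*2*3 = 4 - 990*12 = 4 - 1*11880 = 4 - 11880 = -11876)
O + M(3 - 5*(-6), 67) = -11876 + (24 + (3 - 5*(-6))*67) = -11876 + (24 + (3 + 30)*67) = -11876 + (24 + 33*67) = -11876 + (24 + 2211) = -11876 + 2235 = -9641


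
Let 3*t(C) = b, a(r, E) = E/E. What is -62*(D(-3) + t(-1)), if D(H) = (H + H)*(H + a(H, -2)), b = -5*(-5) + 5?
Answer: -1364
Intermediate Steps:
a(r, E) = 1
b = 30 (b = 25 + 5 = 30)
t(C) = 10 (t(C) = (⅓)*30 = 10)
D(H) = 2*H*(1 + H) (D(H) = (H + H)*(H + 1) = (2*H)*(1 + H) = 2*H*(1 + H))
-62*(D(-3) + t(-1)) = -62*(2*(-3)*(1 - 3) + 10) = -62*(2*(-3)*(-2) + 10) = -62*(12 + 10) = -62*22 = -1364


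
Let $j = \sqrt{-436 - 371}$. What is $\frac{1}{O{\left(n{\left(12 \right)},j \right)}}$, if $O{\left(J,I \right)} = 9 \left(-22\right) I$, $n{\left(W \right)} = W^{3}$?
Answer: $\frac{i \sqrt{807}}{159786} \approx 0.00017779 i$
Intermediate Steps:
$j = i \sqrt{807}$ ($j = \sqrt{-807} = i \sqrt{807} \approx 28.408 i$)
$O{\left(J,I \right)} = - 198 I$
$\frac{1}{O{\left(n{\left(12 \right)},j \right)}} = \frac{1}{\left(-198\right) i \sqrt{807}} = \frac{i \sqrt{807}}{159786}$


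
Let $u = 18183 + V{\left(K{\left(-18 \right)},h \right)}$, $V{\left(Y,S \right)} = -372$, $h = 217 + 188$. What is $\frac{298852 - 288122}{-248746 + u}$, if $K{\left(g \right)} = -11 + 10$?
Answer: $- \frac{2146}{46187} \approx -0.046463$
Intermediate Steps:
$h = 405$
$K{\left(g \right)} = -1$
$u = 17811$ ($u = 18183 - 372 = 17811$)
$\frac{298852 - 288122}{-248746 + u} = \frac{298852 - 288122}{-248746 + 17811} = \frac{10730}{-230935} = 10730 \left(- \frac{1}{230935}\right) = - \frac{2146}{46187}$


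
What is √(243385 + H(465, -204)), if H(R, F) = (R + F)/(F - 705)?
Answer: 4*√155172966/101 ≈ 493.34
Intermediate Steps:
H(R, F) = (F + R)/(-705 + F)
√(243385 + H(465, -204)) = √(243385 + (-204 + 465)/(-705 - 204)) = √(243385 + 261/(-909)) = √(243385 - 1/909*261) = √(243385 - 29/101) = √(24581856/101) = 4*√155172966/101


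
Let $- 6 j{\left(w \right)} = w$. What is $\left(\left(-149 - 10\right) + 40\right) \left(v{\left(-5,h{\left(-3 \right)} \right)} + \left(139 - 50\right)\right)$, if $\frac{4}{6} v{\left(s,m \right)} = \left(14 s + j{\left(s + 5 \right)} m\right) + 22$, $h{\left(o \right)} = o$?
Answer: $-2023$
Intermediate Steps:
$j{\left(w \right)} = - \frac{w}{6}$
$v{\left(s,m \right)} = 33 + 21 s + \frac{3 m \left(- \frac{5}{6} - \frac{s}{6}\right)}{2}$ ($v{\left(s,m \right)} = \frac{3 \left(\left(14 s + - \frac{s + 5}{6} m\right) + 22\right)}{2} = \frac{3 \left(\left(14 s + - \frac{5 + s}{6} m\right) + 22\right)}{2} = \frac{3 \left(\left(14 s + \left(- \frac{5}{6} - \frac{s}{6}\right) m\right) + 22\right)}{2} = \frac{3 \left(\left(14 s + m \left(- \frac{5}{6} - \frac{s}{6}\right)\right) + 22\right)}{2} = \frac{3 \left(22 + 14 s + m \left(- \frac{5}{6} - \frac{s}{6}\right)\right)}{2} = 33 + 21 s + \frac{3 m \left(- \frac{5}{6} - \frac{s}{6}\right)}{2}$)
$\left(\left(-149 - 10\right) + 40\right) \left(v{\left(-5,h{\left(-3 \right)} \right)} + \left(139 - 50\right)\right) = \left(\left(-149 - 10\right) + 40\right) \left(\left(33 + 21 \left(-5\right) - - \frac{3 \left(5 - 5\right)}{4}\right) + \left(139 - 50\right)\right) = \left(-159 + 40\right) \left(\left(33 - 105 - \left(- \frac{3}{4}\right) 0\right) + \left(139 - 50\right)\right) = - 119 \left(\left(33 - 105 + 0\right) + 89\right) = - 119 \left(-72 + 89\right) = \left(-119\right) 17 = -2023$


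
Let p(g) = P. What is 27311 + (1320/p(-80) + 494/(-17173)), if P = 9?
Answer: 108814619/3963 ≈ 27458.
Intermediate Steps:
p(g) = 9
27311 + (1320/p(-80) + 494/(-17173)) = 27311 + (1320/9 + 494/(-17173)) = 27311 + (1320*(1/9) + 494*(-1/17173)) = 27311 + (440/3 - 38/1321) = 27311 + 581126/3963 = 108814619/3963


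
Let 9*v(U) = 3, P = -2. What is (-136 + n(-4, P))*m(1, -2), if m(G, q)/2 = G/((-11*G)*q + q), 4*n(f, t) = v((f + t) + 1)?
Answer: -1631/120 ≈ -13.592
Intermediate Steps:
v(U) = ⅓ (v(U) = (⅑)*3 = ⅓)
n(f, t) = 1/12 (n(f, t) = (¼)*(⅓) = 1/12)
m(G, q) = 2*G/(q - 11*G*q) (m(G, q) = 2*(G/((-11*G)*q + q)) = 2*(G/(-11*G*q + q)) = 2*(G/(q - 11*G*q)) = 2*G/(q - 11*G*q))
(-136 + n(-4, P))*m(1, -2) = (-136 + 1/12)*(-2*1/(-2*(-1 + 11*1))) = -(-1631)*(-1)/(6*2*(-1 + 11)) = -(-1631)*(-1)/(6*2*10) = -1631/12*⅒ = -1631/120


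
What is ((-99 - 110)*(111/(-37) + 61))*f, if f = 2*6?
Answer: -145464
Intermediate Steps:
f = 12
((-99 - 110)*(111/(-37) + 61))*f = ((-99 - 110)*(111/(-37) + 61))*12 = -209*(111*(-1/37) + 61)*12 = -209*(-3 + 61)*12 = -209*58*12 = -12122*12 = -145464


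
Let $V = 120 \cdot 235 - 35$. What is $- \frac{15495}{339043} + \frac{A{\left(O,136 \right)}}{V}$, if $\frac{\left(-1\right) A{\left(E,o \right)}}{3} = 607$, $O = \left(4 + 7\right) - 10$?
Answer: $- \frac{1053813978}{9549146095} \approx -0.11036$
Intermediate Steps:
$O = 1$ ($O = 11 - 10 = 1$)
$A{\left(E,o \right)} = -1821$ ($A{\left(E,o \right)} = \left(-3\right) 607 = -1821$)
$V = 28165$ ($V = 28200 - 35 = 28165$)
$- \frac{15495}{339043} + \frac{A{\left(O,136 \right)}}{V} = - \frac{15495}{339043} - \frac{1821}{28165} = - \frac{1053813978}{9549146095}$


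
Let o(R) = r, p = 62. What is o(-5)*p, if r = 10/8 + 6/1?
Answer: 899/2 ≈ 449.50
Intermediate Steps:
r = 29/4 (r = 10*(⅛) + 6*1 = 5/4 + 6 = 29/4 ≈ 7.2500)
o(R) = 29/4
o(-5)*p = (29/4)*62 = 899/2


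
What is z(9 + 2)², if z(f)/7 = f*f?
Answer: 717409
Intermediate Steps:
z(f) = 7*f² (z(f) = 7*(f*f) = 7*f²)
z(9 + 2)² = (7*(9 + 2)²)² = (7*11²)² = (7*121)² = 847² = 717409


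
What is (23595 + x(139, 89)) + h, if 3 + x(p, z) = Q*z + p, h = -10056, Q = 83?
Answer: 21062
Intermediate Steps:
x(p, z) = -3 + p + 83*z (x(p, z) = -3 + (83*z + p) = -3 + (p + 83*z) = -3 + p + 83*z)
(23595 + x(139, 89)) + h = (23595 + (-3 + 139 + 83*89)) - 10056 = (23595 + (-3 + 139 + 7387)) - 10056 = (23595 + 7523) - 10056 = 31118 - 10056 = 21062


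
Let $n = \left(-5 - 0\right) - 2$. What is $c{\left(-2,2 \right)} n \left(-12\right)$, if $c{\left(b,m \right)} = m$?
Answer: $168$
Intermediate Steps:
$n = -7$ ($n = \left(-5 + 0\right) - 2 = -5 - 2 = -7$)
$c{\left(-2,2 \right)} n \left(-12\right) = 2 \left(-7\right) \left(-12\right) = \left(-14\right) \left(-12\right) = 168$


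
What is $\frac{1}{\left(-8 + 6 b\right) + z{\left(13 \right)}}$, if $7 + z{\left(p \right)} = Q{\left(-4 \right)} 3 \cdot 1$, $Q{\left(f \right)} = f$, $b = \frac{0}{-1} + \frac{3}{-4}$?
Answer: $- \frac{2}{63} \approx -0.031746$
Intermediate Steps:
$b = - \frac{3}{4}$ ($b = 0 \left(-1\right) + 3 \left(- \frac{1}{4}\right) = 0 - \frac{3}{4} = - \frac{3}{4} \approx -0.75$)
$z{\left(p \right)} = -19$ ($z{\left(p \right)} = -7 - 4 \cdot 3 \cdot 1 = -7 - 12 = -19$)
$\frac{1}{\left(-8 + 6 b\right) + z{\left(13 \right)}} = \frac{1}{\left(-8 + 6 \left(- \frac{3}{4}\right)\right) - 19} = \frac{1}{\left(-8 - \frac{9}{2}\right) - 19} = \frac{1}{- \frac{25}{2} - 19} = \frac{1}{- \frac{63}{2}} = - \frac{2}{63}$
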